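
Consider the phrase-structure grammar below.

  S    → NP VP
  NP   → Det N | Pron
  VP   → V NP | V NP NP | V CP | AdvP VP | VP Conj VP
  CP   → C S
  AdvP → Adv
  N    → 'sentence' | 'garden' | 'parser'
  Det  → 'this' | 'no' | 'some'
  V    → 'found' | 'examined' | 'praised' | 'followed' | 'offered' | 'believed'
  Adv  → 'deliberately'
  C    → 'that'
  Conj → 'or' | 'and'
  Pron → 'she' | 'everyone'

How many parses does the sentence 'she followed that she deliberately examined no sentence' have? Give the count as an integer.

[S [NP [Pron she]] [VP [V followed] [CP [C that] [S [NP [Pron she]] [VP [AdvP [Adv deliberately]] [VP [V examined] [NP [Det no] [N sentence]]]]]]]]
No rule offers an alternative attachment or grouping for any span, so this is the only derivation.

1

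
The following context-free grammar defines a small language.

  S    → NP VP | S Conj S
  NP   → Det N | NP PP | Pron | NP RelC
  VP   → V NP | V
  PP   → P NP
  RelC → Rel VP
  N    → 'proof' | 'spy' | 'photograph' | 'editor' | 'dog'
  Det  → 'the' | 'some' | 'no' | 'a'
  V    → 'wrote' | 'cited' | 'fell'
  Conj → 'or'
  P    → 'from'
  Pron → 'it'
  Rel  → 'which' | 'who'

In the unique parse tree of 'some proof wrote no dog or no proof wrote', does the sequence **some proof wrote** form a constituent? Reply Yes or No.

No

[S [S [NP [Det some] [N proof]] [VP [V wrote] [NP [Det no] [N dog]]]] [Conj or] [S [NP [Det no] [N proof]] [VP [V wrote]]]]
The smallest constituent containing 'some proof wrote' is the S spanning 'some proof wrote no dog'; no single node in the tree dominates exactly the given words.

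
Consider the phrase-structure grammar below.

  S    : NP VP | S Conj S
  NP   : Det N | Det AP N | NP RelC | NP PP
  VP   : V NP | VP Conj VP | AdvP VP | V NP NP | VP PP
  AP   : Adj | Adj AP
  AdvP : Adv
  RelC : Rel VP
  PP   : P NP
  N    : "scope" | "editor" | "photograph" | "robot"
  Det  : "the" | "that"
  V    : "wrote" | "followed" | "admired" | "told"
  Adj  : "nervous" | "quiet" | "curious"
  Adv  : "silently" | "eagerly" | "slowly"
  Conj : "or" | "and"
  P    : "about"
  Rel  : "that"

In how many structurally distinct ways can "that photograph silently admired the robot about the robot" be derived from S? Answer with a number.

3

Two of the 3 distinct bracketings:
[S [NP [Det that] [N photograph]] [VP [AdvP [Adv silently]] [VP [V admired] [NP [NP [Det the] [N robot]] [PP [P about] [NP [Det the] [N robot]]]]]]]
[S [NP [Det that] [N photograph]] [VP [AdvP [Adv silently]] [VP [VP [V admired] [NP [Det the] [N robot]]] [PP [P about] [NP [Det the] [N robot]]]]]]
The difference turns on whether NP → NP PP is used at the relevant span, versus an alternative expansion of NP.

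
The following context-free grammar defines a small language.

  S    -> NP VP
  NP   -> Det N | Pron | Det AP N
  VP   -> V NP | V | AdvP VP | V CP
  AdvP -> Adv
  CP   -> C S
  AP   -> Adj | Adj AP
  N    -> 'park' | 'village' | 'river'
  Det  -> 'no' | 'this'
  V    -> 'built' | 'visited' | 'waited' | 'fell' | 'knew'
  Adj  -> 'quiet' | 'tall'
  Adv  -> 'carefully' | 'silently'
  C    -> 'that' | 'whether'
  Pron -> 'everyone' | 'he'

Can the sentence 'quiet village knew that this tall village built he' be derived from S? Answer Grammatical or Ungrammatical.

Ungrammatical

For S → NP VP, no prefix of the string parses as an NP.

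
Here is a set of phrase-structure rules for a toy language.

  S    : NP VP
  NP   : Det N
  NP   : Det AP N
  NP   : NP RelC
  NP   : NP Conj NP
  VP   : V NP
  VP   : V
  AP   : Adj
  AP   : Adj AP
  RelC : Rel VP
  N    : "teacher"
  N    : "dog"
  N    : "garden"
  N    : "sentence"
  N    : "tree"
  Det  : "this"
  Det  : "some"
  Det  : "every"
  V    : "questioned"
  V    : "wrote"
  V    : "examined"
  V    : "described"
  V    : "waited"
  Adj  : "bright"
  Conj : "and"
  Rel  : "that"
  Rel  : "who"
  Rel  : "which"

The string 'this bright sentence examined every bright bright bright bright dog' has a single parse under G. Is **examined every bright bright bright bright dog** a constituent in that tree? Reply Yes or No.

[S [NP [Det this] [AP [Adj bright]] [N sentence]] [VP [V examined] [NP [Det every] [AP [Adj bright] [AP [Adj bright] [AP [Adj bright] [AP [Adj bright]]]]] [N dog]]]]
The words 'examined every bright bright bright bright dog' are exhaustively dominated by a single VP node (built by VP → V NP), so they form a constituent.

Yes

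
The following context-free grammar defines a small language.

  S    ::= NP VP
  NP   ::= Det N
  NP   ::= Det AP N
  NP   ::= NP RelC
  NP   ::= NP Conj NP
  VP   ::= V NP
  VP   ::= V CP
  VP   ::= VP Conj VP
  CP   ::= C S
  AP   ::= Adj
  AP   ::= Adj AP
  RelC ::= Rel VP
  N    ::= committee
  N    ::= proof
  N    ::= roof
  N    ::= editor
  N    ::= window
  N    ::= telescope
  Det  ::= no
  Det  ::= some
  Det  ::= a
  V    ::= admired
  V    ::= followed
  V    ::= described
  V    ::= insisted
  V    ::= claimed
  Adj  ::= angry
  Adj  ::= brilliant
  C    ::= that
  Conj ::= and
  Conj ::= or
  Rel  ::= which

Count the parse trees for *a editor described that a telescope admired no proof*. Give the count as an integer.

1

[S [NP [Det a] [N editor]] [VP [V described] [CP [C that] [S [NP [Det a] [N telescope]] [VP [V admired] [NP [Det no] [N proof]]]]]]]
No rule offers an alternative attachment or grouping for any span, so this is the only derivation.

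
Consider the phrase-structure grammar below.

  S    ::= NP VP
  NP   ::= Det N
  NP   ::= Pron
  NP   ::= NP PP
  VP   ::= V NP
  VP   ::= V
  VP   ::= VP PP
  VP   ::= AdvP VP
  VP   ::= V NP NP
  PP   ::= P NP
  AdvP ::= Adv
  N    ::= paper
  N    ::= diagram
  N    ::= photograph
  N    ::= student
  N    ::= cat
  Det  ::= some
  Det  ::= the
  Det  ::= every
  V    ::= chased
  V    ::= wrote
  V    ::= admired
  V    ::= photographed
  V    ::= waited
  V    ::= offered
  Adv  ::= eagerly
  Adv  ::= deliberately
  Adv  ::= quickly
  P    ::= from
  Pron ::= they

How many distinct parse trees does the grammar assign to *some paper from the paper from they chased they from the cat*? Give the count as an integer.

Two of the 4 distinct bracketings:
[S [NP [NP [Det some] [N paper]] [PP [P from] [NP [NP [Det the] [N paper]] [PP [P from] [NP [Pron they]]]]]] [VP [V chased] [NP [NP [Pron they]] [PP [P from] [NP [Det the] [N cat]]]]]]
[S [NP [NP [Det some] [N paper]] [PP [P from] [NP [NP [Det the] [N paper]] [PP [P from] [NP [Pron they]]]]]] [VP [VP [V chased] [NP [Pron they]]] [PP [P from] [NP [Det the] [N cat]]]]]
The difference turns on whether VP → VP PP is used at the relevant span, versus an alternative expansion of VP.

4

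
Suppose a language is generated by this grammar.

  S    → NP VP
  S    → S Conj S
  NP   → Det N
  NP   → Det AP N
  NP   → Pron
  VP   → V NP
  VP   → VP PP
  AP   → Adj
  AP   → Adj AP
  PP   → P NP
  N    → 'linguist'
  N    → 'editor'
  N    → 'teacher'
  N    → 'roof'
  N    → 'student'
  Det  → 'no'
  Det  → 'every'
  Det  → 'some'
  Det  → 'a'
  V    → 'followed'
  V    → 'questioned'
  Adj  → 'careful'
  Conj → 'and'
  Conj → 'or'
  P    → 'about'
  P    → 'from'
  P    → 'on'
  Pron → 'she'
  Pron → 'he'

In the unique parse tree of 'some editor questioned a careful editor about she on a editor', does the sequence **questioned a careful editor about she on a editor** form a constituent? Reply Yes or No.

Yes

[S [NP [Det some] [N editor]] [VP [VP [VP [V questioned] [NP [Det a] [AP [Adj careful]] [N editor]]] [PP [P about] [NP [Pron she]]]] [PP [P on] [NP [Det a] [N editor]]]]]
The words 'questioned a careful editor about she on a editor' are exhaustively dominated by a single VP node (built by VP → VP PP), so they form a constituent.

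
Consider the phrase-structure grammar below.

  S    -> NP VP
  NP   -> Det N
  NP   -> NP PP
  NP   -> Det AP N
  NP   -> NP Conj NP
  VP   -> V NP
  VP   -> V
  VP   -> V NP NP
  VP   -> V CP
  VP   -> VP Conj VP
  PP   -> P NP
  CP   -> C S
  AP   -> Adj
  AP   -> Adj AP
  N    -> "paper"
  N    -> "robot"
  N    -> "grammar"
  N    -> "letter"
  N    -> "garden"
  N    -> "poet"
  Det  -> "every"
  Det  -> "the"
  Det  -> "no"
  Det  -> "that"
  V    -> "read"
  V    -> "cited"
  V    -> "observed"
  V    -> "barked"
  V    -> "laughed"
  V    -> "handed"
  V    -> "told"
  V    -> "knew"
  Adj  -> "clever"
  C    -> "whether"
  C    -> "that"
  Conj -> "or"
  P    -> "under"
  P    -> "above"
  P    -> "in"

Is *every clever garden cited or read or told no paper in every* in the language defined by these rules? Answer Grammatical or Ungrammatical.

For S → NP VP, the only prefix that parses as NP is 'every clever garden', but the remainder 'cited or read or told no paper in every' is not a VP under these rules.

Ungrammatical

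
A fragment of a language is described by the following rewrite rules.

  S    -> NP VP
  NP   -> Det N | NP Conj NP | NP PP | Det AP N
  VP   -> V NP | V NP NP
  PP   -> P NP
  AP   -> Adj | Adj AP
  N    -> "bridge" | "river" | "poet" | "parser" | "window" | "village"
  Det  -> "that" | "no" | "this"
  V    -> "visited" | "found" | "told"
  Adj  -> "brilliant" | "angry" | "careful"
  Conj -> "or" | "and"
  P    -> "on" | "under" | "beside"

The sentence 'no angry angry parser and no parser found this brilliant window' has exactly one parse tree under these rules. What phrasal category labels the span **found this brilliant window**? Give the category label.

VP

[S [NP [NP [Det no] [AP [Adj angry] [AP [Adj angry]]] [N parser]] [Conj and] [NP [Det no] [N parser]]] [VP [V found] [NP [Det this] [AP [Adj brilliant]] [N window]]]]
The span 'found this brilliant window' is the VP node built by VP → V NP.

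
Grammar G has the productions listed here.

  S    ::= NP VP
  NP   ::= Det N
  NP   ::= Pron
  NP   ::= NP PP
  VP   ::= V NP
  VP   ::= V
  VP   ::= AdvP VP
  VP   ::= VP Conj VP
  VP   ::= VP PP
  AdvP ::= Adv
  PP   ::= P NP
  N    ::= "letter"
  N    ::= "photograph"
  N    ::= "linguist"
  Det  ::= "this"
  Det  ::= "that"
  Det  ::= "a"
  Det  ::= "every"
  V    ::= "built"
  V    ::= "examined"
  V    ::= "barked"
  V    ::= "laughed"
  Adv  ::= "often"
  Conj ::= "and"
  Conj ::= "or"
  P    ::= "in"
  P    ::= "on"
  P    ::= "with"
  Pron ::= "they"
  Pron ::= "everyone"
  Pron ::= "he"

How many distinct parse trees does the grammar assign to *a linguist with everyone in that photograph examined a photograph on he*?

Two of the 4 distinct bracketings:
[S [NP [NP [Det a] [N linguist]] [PP [P with] [NP [NP [Pron everyone]] [PP [P in] [NP [Det that] [N photograph]]]]]] [VP [V examined] [NP [NP [Det a] [N photograph]] [PP [P on] [NP [Pron he]]]]]]
[S [NP [NP [Det a] [N linguist]] [PP [P with] [NP [NP [Pron everyone]] [PP [P in] [NP [Det that] [N photograph]]]]]] [VP [VP [V examined] [NP [Det a] [N photograph]]] [PP [P on] [NP [Pron he]]]]]
The difference turns on whether VP → VP PP is used at the relevant span, versus an alternative expansion of VP.

4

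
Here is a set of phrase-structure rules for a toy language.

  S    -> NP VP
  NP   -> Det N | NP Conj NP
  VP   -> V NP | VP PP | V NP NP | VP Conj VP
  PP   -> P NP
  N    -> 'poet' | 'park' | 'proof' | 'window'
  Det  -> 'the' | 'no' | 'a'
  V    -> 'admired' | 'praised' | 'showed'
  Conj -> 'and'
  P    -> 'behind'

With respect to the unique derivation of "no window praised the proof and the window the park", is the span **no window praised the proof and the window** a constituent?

No

[S [NP [Det no] [N window]] [VP [V praised] [NP [NP [Det the] [N proof]] [Conj and] [NP [Det the] [N window]]] [NP [Det the] [N park]]]]
The smallest constituent containing 'no window praised the proof and the window' is the S spanning 'no window praised the proof and the window the park'; no single node in the tree dominates exactly the given words.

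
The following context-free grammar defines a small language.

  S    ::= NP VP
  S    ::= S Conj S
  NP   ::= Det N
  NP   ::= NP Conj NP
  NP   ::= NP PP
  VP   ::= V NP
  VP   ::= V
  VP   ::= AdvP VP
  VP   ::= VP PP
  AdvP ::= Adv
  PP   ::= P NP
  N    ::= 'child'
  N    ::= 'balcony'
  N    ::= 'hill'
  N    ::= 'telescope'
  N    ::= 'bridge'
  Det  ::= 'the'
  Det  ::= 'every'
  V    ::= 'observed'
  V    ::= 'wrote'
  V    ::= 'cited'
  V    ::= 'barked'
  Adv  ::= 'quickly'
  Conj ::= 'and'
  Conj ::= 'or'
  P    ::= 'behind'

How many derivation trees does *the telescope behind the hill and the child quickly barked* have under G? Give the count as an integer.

2

The two bracketings:
[S [NP [NP [NP [Det the] [N telescope]] [PP [P behind] [NP [Det the] [N hill]]]] [Conj and] [NP [Det the] [N child]]] [VP [AdvP [Adv quickly]] [VP [V barked]]]]
[S [NP [NP [Det the] [N telescope]] [PP [P behind] [NP [NP [Det the] [N hill]] [Conj and] [NP [Det the] [N child]]]]] [VP [AdvP [Adv quickly]] [VP [V barked]]]]
The trees differ in how a recursive rule is bracketed over the same span.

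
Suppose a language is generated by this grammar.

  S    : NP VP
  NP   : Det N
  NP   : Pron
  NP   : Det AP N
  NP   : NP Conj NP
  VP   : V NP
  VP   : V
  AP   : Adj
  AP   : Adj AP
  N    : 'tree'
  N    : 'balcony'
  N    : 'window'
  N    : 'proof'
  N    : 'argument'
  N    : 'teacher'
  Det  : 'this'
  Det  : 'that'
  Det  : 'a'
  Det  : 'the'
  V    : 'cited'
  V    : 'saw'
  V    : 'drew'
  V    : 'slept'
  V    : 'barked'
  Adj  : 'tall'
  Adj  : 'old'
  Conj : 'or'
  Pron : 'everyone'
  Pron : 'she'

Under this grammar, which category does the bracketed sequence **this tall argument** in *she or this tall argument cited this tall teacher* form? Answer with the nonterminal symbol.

NP

S
  NP
    NP
      Pron: she
    Conj: or
    NP
      Det: this
      AP
        Adj: tall
      N: argument
  VP
    V: cited
    NP
      Det: this
      AP
        Adj: tall
      N: teacher
The span 'this tall argument' is the NP node built by NP → Det AP N.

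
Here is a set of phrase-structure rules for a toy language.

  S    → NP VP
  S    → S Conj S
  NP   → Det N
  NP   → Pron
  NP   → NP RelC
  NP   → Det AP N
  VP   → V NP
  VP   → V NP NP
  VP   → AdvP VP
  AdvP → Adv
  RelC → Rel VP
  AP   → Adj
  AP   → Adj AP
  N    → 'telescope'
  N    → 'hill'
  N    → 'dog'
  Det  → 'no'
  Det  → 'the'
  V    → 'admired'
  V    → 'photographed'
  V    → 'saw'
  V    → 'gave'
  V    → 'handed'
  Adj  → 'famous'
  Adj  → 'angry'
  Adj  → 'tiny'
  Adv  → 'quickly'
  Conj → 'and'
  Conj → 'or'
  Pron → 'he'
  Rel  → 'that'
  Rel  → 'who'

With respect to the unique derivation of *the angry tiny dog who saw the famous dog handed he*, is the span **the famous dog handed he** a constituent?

[S [NP [NP [Det the] [AP [Adj angry] [AP [Adj tiny]]] [N dog]] [RelC [Rel who] [VP [V saw] [NP [Det the] [AP [Adj famous]] [N dog]]]]] [VP [V handed] [NP [Pron he]]]]
The smallest constituent containing 'the famous dog handed he' is the S spanning 'the angry tiny dog who saw the famous dog handed he'; no single node in the tree dominates exactly the given words.

No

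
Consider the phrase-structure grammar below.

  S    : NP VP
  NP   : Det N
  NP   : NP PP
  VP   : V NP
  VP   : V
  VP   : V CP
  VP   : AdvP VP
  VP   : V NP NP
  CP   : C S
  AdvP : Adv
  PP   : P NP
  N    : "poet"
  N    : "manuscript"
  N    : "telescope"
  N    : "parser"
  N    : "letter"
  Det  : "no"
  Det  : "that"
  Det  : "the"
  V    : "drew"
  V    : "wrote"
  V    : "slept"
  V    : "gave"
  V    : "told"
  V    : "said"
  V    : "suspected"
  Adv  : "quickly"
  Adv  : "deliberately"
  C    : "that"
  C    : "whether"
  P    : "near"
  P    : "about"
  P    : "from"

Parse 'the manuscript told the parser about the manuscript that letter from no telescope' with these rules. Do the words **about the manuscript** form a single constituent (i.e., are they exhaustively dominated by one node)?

Yes

[S [NP [Det the] [N manuscript]] [VP [V told] [NP [NP [Det the] [N parser]] [PP [P about] [NP [Det the] [N manuscript]]]] [NP [NP [Det that] [N letter]] [PP [P from] [NP [Det no] [N telescope]]]]]]
The words 'about the manuscript' are exhaustively dominated by a single PP node (built by PP → P NP), so they form a constituent.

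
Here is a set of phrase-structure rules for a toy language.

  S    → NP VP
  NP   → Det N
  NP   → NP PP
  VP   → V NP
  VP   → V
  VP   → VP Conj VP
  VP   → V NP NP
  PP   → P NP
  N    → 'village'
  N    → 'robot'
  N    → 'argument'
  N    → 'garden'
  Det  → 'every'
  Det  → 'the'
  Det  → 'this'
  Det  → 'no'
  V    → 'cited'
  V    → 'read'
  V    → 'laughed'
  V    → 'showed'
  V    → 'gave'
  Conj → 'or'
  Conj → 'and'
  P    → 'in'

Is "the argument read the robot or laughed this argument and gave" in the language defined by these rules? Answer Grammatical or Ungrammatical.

Grammatical

S
  NP
    Det: the
    N: argument
  VP
    VP
      V: read
      NP
        Det: the
        N: robot
    Conj: or
    VP
      VP
        V: laughed
        NP
          Det: this
          N: argument
      Conj: and
      VP
        V: gave
Each bracket corresponds to one application of a listed rule, so the string is derivable from S.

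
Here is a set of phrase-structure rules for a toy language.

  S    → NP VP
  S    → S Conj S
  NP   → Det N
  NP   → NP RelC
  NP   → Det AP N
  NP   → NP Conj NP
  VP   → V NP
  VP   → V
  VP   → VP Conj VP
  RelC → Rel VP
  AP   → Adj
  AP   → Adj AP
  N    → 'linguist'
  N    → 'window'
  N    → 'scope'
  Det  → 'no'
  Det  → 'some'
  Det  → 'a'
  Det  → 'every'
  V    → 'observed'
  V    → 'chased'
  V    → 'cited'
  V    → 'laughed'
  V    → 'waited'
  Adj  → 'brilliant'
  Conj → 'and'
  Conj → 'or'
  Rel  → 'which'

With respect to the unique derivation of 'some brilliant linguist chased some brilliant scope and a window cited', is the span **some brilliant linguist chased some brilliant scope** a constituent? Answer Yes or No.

[S [S [NP [Det some] [AP [Adj brilliant]] [N linguist]] [VP [V chased] [NP [Det some] [AP [Adj brilliant]] [N scope]]]] [Conj and] [S [NP [Det a] [N window]] [VP [V cited]]]]
The words 'some brilliant linguist chased some brilliant scope' are exhaustively dominated by a single S node (built by S → NP VP), so they form a constituent.

Yes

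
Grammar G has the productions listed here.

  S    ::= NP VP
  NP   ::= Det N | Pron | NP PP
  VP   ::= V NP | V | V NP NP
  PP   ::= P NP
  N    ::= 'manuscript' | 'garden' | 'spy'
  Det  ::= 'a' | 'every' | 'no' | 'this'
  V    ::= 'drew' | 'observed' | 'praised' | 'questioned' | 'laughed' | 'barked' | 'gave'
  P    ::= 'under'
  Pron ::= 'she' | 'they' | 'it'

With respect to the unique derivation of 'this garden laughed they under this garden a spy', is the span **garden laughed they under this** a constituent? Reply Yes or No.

No

[S [NP [Det this] [N garden]] [VP [V laughed] [NP [NP [Pron they]] [PP [P under] [NP [Det this] [N garden]]]] [NP [Det a] [N spy]]]]
The smallest constituent containing 'garden laughed they under this' is the S spanning 'this garden laughed they under this garden a spy'; no single node in the tree dominates exactly the given words.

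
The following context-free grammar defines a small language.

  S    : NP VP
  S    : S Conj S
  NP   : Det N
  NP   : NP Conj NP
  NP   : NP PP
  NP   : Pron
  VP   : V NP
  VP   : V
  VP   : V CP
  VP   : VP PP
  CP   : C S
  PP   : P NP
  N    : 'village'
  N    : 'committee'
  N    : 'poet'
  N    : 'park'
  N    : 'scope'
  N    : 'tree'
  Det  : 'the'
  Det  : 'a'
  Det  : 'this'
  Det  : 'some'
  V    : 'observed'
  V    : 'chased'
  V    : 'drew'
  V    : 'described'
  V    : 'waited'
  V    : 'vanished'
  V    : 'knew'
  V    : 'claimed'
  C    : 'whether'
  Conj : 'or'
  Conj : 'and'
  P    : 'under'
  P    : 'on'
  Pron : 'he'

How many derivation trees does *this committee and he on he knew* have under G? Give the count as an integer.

2

The two bracketings:
[S [NP [NP [Det this] [N committee]] [Conj and] [NP [NP [Pron he]] [PP [P on] [NP [Pron he]]]]] [VP [V knew]]]
[S [NP [NP [NP [Det this] [N committee]] [Conj and] [NP [Pron he]]] [PP [P on] [NP [Pron he]]]] [VP [V knew]]]
The trees differ in how a recursive rule is bracketed over the same span.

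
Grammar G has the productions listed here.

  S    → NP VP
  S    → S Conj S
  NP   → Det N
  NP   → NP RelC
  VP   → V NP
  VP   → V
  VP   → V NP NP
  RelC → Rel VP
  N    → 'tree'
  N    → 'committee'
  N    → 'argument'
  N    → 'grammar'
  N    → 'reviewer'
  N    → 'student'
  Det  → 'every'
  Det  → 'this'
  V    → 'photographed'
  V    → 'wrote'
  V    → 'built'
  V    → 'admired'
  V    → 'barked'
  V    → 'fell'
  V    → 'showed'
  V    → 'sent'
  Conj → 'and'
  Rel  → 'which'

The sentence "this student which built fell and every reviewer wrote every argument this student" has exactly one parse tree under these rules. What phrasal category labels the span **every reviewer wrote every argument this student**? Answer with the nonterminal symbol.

S

[S [S [NP [NP [Det this] [N student]] [RelC [Rel which] [VP [V built]]]] [VP [V fell]]] [Conj and] [S [NP [Det every] [N reviewer]] [VP [V wrote] [NP [Det every] [N argument]] [NP [Det this] [N student]]]]]
The span 'every reviewer wrote every argument this student' is the S node built by S → NP VP.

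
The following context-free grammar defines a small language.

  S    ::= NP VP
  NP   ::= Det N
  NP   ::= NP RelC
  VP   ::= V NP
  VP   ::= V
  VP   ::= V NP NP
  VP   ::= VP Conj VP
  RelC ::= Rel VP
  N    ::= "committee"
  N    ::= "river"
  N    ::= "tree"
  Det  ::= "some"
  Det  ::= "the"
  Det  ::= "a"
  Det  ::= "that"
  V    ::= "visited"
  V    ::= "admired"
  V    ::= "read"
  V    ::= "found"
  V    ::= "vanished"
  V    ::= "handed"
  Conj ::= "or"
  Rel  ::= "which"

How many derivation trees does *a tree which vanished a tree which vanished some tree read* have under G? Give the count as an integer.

Two of the 3 distinct bracketings:
[S [NP [NP [Det a] [N tree]] [RelC [Rel which] [VP [V vanished] [NP [NP [Det a] [N tree]] [RelC [Rel which] [VP [V vanished] [NP [Det some] [N tree]]]]]]]] [VP [V read]]]
[S [NP [NP [Det a] [N tree]] [RelC [Rel which] [VP [V vanished] [NP [NP [Det a] [N tree]] [RelC [Rel which] [VP [V vanished]]]] [NP [Det some] [N tree]]]]] [VP [V read]]]
The difference turns on whether VP → V NP is used at the relevant span, versus an alternative expansion of VP.

3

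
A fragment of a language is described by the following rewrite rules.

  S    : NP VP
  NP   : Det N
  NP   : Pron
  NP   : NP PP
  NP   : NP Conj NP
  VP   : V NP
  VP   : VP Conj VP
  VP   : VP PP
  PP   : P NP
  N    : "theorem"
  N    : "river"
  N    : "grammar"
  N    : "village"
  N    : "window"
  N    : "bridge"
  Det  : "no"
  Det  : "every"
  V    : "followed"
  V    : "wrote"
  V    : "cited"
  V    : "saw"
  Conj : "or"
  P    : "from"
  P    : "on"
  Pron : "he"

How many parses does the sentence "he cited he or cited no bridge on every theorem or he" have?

4

Two of the 4 distinct bracketings:
[S [NP [Pron he]] [VP [VP [V cited] [NP [Pron he]]] [Conj or] [VP [V cited] [NP [NP [Det no] [N bridge]] [PP [P on] [NP [NP [Det every] [N theorem]] [Conj or] [NP [Pron he]]]]]]]]
[S [NP [Pron he]] [VP [VP [V cited] [NP [Pron he]]] [Conj or] [VP [V cited] [NP [NP [NP [Det no] [N bridge]] [PP [P on] [NP [Det every] [N theorem]]]] [Conj or] [NP [Pron he]]]]]]
The trees differ in how a recursive rule is bracketed over the same span.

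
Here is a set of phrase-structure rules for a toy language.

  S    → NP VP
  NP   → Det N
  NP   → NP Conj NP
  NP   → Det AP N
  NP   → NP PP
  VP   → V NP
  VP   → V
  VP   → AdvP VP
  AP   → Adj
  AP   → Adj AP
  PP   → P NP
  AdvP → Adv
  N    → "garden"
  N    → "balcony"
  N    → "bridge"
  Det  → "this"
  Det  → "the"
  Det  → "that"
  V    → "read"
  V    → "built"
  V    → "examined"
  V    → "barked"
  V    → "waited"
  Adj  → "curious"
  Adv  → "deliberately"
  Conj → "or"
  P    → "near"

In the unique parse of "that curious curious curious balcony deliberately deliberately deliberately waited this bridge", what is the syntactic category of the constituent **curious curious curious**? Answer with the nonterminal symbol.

[S [NP [Det that] [AP [Adj curious] [AP [Adj curious] [AP [Adj curious]]]] [N balcony]] [VP [AdvP [Adv deliberately]] [VP [AdvP [Adv deliberately]] [VP [AdvP [Adv deliberately]] [VP [V waited] [NP [Det this] [N bridge]]]]]]]
The span 'curious curious curious' is the AP node built by AP → Adj AP.

AP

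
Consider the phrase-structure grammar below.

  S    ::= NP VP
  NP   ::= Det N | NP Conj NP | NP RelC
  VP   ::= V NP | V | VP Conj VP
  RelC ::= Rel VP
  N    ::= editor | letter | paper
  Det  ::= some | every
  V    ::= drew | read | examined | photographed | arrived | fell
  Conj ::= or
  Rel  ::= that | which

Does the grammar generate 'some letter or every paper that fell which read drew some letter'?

S
  NP
    NP
      Det: some
      N: letter
    Conj: or
    NP
      NP
        NP
          Det: every
          N: paper
        RelC
          Rel: that
          VP
            V: fell
      RelC
        Rel: which
        VP
          V: read
  VP
    V: drew
    NP
      Det: some
      N: letter
The bracketing above is licensed at every node by one of the given productions, with S at the root.

Grammatical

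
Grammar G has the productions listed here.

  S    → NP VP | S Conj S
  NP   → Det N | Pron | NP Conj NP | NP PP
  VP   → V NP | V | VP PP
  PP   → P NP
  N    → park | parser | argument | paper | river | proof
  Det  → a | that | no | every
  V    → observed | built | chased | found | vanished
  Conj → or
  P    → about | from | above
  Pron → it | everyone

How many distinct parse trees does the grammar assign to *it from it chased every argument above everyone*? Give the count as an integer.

The two bracketings:
[S [NP [NP [Pron it]] [PP [P from] [NP [Pron it]]]] [VP [V chased] [NP [NP [Det every] [N argument]] [PP [P above] [NP [Pron everyone]]]]]]
[S [NP [NP [Pron it]] [PP [P from] [NP [Pron it]]]] [VP [VP [V chased] [NP [Det every] [N argument]]] [PP [P above] [NP [Pron everyone]]]]]
The difference turns on whether VP → VP PP is used at the relevant span, versus an alternative expansion of VP.

2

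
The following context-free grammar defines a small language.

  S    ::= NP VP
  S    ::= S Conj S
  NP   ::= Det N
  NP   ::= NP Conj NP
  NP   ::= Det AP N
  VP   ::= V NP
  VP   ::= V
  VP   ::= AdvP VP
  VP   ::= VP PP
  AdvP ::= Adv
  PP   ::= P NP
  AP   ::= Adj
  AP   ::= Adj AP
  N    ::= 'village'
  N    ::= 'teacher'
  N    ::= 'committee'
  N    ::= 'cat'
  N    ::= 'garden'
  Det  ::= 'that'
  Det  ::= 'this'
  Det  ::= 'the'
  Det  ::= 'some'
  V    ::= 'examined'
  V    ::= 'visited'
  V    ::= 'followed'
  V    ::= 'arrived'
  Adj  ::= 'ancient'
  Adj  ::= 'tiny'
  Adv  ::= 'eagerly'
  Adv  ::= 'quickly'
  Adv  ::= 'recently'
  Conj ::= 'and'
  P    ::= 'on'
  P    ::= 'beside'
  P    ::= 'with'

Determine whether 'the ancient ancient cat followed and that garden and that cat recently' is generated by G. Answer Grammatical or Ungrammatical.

For S → NP VP, the only prefix that parses as NP is 'the ancient ancient cat', but the remainder 'followed and that garden and that cat recently' is not a VP under these rules. The alternative S rule S → S Conj S likewise has no satisfying split.

Ungrammatical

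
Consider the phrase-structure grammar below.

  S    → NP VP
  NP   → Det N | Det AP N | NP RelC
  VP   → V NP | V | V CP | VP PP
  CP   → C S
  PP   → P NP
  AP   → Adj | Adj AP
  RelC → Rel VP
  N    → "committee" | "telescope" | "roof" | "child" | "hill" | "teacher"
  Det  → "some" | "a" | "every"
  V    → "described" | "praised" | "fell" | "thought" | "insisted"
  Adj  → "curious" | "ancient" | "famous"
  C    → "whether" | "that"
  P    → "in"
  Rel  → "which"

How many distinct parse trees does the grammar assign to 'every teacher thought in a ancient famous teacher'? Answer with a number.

1

[S [NP [Det every] [N teacher]] [VP [VP [V thought]] [PP [P in] [NP [Det a] [AP [Adj ancient] [AP [Adj famous]]] [N teacher]]]]]
No rule offers an alternative attachment or grouping for any span, so this is the only derivation.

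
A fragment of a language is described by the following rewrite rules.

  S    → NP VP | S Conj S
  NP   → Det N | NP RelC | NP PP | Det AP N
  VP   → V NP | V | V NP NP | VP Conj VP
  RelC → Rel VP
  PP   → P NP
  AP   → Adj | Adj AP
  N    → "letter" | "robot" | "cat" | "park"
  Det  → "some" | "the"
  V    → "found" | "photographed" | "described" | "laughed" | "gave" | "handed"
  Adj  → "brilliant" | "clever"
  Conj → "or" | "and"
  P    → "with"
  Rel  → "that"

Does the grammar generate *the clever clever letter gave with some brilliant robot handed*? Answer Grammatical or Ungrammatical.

Ungrammatical

For S → NP VP, the only prefix that parses as NP is 'the clever clever letter', but the remainder 'gave with some brilliant robot handed' is not a VP under these rules. The alternative S rule S → S Conj S likewise has no satisfying split.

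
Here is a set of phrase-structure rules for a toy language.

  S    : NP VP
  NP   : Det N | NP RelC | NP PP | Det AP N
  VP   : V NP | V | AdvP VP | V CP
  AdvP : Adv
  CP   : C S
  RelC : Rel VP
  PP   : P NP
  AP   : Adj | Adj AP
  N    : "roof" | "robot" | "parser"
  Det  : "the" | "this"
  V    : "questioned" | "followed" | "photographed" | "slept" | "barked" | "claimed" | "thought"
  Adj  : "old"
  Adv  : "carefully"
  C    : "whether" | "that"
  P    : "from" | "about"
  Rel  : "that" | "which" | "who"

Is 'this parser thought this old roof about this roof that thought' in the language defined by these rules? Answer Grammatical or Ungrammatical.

Grammatical

[S [NP [Det this] [N parser]] [VP [V thought] [NP [NP [NP [Det this] [AP [Adj old]] [N roof]] [PP [P about] [NP [Det this] [N roof]]]] [RelC [Rel that] [VP [V thought]]]]]]
Every word is introduced by a lexical rule and the phrasal rules combine the resulting categories into a single S.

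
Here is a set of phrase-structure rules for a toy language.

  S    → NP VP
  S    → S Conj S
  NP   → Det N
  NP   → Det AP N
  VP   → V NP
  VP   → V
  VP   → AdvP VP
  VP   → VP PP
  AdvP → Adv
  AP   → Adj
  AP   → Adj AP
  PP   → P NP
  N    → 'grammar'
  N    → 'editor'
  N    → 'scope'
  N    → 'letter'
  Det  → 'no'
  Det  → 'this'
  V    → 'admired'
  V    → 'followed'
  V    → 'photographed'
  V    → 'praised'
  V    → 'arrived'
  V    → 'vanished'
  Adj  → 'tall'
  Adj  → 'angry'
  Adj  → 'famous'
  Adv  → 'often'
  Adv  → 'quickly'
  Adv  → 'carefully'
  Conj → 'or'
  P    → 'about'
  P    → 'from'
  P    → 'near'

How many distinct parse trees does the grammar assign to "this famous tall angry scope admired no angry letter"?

1

[S [NP [Det this] [AP [Adj famous] [AP [Adj tall] [AP [Adj angry]]]] [N scope]] [VP [V admired] [NP [Det no] [AP [Adj angry]] [N letter]]]]
No rule offers an alternative attachment or grouping for any span, so this is the only derivation.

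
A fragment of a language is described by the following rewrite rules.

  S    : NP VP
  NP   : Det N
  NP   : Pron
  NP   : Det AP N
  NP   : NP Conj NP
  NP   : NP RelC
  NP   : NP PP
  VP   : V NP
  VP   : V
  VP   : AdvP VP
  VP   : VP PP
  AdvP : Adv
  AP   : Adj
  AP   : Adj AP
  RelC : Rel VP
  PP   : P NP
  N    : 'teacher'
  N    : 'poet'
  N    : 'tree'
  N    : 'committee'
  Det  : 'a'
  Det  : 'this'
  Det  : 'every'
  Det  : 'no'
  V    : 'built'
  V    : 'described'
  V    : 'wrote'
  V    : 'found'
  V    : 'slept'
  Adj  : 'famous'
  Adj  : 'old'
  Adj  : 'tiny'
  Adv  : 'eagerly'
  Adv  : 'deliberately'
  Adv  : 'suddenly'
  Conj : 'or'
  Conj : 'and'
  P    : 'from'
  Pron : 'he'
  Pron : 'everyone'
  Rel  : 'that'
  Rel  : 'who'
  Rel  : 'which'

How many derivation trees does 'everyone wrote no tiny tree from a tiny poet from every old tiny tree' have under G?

Two of the 5 distinct bracketings:
[S [NP [Pron everyone]] [VP [V wrote] [NP [NP [Det no] [AP [Adj tiny]] [N tree]] [PP [P from] [NP [NP [Det a] [AP [Adj tiny]] [N poet]] [PP [P from] [NP [Det every] [AP [Adj old] [AP [Adj tiny]]] [N tree]]]]]]]]
[S [NP [Pron everyone]] [VP [V wrote] [NP [NP [NP [Det no] [AP [Adj tiny]] [N tree]] [PP [P from] [NP [Det a] [AP [Adj tiny]] [N poet]]]] [PP [P from] [NP [Det every] [AP [Adj old] [AP [Adj tiny]]] [N tree]]]]]]
The trees differ in how a recursive rule is bracketed over the same span.

5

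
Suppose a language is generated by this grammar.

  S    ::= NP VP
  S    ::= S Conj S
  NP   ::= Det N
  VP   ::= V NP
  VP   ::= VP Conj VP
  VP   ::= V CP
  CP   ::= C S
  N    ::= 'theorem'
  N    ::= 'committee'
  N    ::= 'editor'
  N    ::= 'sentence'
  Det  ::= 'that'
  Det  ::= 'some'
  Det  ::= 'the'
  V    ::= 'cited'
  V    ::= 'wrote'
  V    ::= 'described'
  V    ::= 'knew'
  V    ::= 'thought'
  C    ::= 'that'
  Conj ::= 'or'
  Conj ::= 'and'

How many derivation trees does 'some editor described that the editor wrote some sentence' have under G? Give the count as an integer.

[S [NP [Det some] [N editor]] [VP [V described] [CP [C that] [S [NP [Det the] [N editor]] [VP [V wrote] [NP [Det some] [N sentence]]]]]]]
No rule offers an alternative attachment or grouping for any span, so this is the only derivation.

1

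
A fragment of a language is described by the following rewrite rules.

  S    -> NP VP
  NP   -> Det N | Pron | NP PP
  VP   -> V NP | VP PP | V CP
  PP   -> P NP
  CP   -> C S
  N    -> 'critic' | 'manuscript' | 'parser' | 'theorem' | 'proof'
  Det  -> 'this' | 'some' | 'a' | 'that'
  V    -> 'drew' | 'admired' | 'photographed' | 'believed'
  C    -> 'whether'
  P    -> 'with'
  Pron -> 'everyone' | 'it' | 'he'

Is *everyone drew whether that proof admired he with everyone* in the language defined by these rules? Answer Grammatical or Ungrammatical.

Grammatical

[S [NP [Pron everyone]] [VP [VP [V drew] [CP [C whether] [S [NP [Det that] [N proof]] [VP [V admired] [NP [Pron he]]]]]] [PP [P with] [NP [Pron everyone]]]]]
Every word is introduced by a lexical rule and the phrasal rules combine the resulting categories into a single S.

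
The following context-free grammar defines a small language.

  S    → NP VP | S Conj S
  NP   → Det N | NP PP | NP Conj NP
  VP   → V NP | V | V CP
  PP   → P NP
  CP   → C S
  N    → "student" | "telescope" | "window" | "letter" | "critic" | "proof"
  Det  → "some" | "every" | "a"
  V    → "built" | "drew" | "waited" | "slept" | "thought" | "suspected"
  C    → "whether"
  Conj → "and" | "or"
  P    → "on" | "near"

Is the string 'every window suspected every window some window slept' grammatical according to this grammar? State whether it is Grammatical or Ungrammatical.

An N word can never sit immediately before a Det word in any string this grammar generates, so the substring 'window some' rules out a derivation.

Ungrammatical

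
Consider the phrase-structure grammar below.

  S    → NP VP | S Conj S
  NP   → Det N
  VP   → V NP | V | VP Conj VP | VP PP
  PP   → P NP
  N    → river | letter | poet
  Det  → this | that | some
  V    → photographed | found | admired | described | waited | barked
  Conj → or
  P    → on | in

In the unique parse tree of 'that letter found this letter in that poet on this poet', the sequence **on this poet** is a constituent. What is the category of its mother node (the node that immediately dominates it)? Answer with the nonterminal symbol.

VP

S
  NP
    Det: that
    N: letter
  VP
    VP
      VP
        V: found
        NP
          Det: this
          N: letter
      PP
        P: in
        NP
          Det: that
          N: poet
    PP
      P: on
      NP
        Det: this
        N: poet
The span 'on this poet' is the PP node built by PP → P NP.
Its mother is the VP built by VP → VP PP.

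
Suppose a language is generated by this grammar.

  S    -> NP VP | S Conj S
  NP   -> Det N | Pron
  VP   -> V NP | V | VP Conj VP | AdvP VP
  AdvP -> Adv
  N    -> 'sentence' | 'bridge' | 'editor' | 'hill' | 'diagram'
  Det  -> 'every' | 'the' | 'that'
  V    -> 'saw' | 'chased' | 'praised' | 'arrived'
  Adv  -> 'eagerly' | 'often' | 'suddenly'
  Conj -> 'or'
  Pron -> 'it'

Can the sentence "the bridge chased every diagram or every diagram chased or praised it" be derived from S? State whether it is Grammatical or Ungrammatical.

Grammatical

S
  S
    NP
      Det: the
      N: bridge
    VP
      V: chased
      NP
        Det: every
        N: diagram
  Conj: or
  S
    NP
      Det: every
      N: diagram
    VP
      VP
        V: chased
      Conj: or
      VP
        V: praised
        NP
          Pron: it
Every word is introduced by a lexical rule and the phrasal rules combine the resulting categories into a single S.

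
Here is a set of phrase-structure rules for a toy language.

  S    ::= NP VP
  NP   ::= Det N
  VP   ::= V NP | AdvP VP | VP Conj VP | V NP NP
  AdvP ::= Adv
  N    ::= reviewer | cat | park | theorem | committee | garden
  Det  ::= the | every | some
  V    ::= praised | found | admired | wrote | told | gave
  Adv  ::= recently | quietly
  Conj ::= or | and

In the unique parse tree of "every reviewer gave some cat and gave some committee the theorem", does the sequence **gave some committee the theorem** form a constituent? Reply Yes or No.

Yes

[S [NP [Det every] [N reviewer]] [VP [VP [V gave] [NP [Det some] [N cat]]] [Conj and] [VP [V gave] [NP [Det some] [N committee]] [NP [Det the] [N theorem]]]]]
The words 'gave some committee the theorem' are exhaustively dominated by a single VP node (built by VP → V NP NP), so they form a constituent.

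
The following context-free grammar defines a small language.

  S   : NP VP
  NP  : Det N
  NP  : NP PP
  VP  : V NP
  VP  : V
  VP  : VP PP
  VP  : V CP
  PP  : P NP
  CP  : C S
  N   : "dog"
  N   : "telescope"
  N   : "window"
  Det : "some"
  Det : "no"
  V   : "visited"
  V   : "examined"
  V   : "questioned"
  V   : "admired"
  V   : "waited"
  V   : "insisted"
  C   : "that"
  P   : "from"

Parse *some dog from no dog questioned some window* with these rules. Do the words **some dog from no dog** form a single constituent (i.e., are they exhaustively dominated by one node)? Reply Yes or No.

[S [NP [NP [Det some] [N dog]] [PP [P from] [NP [Det no] [N dog]]]] [VP [V questioned] [NP [Det some] [N window]]]]
The words 'some dog from no dog' are exhaustively dominated by a single NP node (built by NP → NP PP), so they form a constituent.

Yes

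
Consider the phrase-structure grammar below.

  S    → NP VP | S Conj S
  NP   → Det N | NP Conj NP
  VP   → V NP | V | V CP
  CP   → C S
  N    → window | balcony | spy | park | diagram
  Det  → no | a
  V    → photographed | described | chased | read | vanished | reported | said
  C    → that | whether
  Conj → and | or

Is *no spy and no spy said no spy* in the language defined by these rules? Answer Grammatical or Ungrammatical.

S
  NP
    NP
      Det: no
      N: spy
    Conj: and
    NP
      Det: no
      N: spy
  VP
    V: said
    NP
      Det: no
      N: spy
The bracketing above is licensed at every node by one of the given productions, with S at the root.

Grammatical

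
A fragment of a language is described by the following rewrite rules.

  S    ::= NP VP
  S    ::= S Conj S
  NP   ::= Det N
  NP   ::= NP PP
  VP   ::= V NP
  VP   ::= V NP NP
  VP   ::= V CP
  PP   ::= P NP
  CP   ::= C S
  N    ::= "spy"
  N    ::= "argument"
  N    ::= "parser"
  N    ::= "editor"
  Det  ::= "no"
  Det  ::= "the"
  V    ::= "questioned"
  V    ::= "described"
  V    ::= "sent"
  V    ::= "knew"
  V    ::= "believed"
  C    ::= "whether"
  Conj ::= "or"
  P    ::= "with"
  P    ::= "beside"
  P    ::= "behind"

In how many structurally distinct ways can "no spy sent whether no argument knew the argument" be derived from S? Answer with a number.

[S [NP [Det no] [N spy]] [VP [V sent] [CP [C whether] [S [NP [Det no] [N argument]] [VP [V knew] [NP [Det the] [N argument]]]]]]]
No rule offers an alternative attachment or grouping for any span, so this is the only derivation.

1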